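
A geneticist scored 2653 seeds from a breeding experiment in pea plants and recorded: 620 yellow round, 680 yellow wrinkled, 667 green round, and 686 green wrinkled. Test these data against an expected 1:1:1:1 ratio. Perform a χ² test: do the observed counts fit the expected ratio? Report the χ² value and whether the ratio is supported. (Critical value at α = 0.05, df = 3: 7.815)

4.045; consistent

Expected counts for N = 2653 under a 1:1:1:1 ratio (total parts = 4):
  yellow round: 2653 × 1/4 = 663.25
  yellow wrinkled: 2653 × 1/4 = 663.25
  green round: 2653 × 1/4 = 663.25
  green wrinkled: 2653 × 1/4 = 663.25
χ² = Σ (O − E)² / E
  yellow round: (620 − 663.25)² / 663.25 = 2.8203
  yellow wrinkled: (680 − 663.25)² / 663.25 = 0.4230
  green round: (667 − 663.25)² / 663.25 = 0.0212
  green wrinkled: (686 − 663.25)² / 663.25 = 0.7803
χ² = 2.8203 + 0.4230 + 0.0212 + 0.7803 = 4.0448 ≈ 4.045
Degrees of freedom = 4 − 1 = 3; critical value at α = 0.05 is 7.815.
Since 4.045 < 7.815, we fail to reject the null hypothesis — the data are consistent with the 1:1:1:1 ratio.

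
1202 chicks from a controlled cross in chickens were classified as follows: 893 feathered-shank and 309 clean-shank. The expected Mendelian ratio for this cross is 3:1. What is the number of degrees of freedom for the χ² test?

1

A goodness-of-fit test with 2 phenotype classes has df = 2 − 1 = 1.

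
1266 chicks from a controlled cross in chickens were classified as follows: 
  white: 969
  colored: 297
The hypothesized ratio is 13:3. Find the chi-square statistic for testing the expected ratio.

The 13:3 ratio has 16 parts, so with N = 1266 the expected counts are:
  white: 1266 × 13/16 = 1028.625
  colored: 1266 × 3/16 = 237.375
χ² = Σ (O − E)² / E
  white: (969 − 1028.625)² / 1028.625 = 3.4562
  colored: (297 − 237.375)² / 237.375 = 14.9769
χ² = 3.4562 + 14.9769 = 18.4331 ≈ 18.433

18.433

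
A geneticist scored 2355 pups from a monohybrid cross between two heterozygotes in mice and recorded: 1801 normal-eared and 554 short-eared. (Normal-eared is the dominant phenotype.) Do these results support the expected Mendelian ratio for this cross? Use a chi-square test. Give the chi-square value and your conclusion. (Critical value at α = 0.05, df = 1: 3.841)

2.735; consistent

For a monohybrid cross between heterozygotes with complete dominance, the expected phenotypic ratio is 3:1.
Expected counts for N = 2355 under a 3:1 ratio (total parts = 4):
  normal-eared: 2355 × 3/4 = 1766.25
  short-eared: 2355 × 1/4 = 588.75
χ² = Σ (O − E)² / E
  normal-eared: (1801 − 1766.25)² / 1766.25 = 0.6837
  short-eared: (554 − 588.75)² / 588.75 = 2.0511
χ² = 0.6837 + 2.0511 = 2.7348 ≈ 2.735
Degrees of freedom = 2 − 1 = 1; critical value at α = 0.05 is 3.841.
Since 2.735 < 3.841, we fail to reject the null hypothesis — the data are consistent with the 3:1 ratio.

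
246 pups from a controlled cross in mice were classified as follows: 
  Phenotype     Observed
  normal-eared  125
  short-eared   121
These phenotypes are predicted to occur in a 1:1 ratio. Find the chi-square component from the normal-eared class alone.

0.033

Under the 1:1 hypothesis (Σ ratio = 2, N = 246):
  normal-eared: 246 × 1/2 = 123
  short-eared: 246 × 1/2 = 123
Contribution of normal-eared: (125 − 123)² / 123 = 0.0325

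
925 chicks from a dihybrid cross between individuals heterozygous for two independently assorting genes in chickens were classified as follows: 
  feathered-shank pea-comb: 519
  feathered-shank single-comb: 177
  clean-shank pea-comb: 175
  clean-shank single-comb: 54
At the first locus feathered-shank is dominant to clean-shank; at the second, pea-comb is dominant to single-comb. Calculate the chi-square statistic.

0.342

A dihybrid F₂ with independent assortment and complete dominance at both loci gives a 9:3:3:1 phenotypic ratio.
The 9:3:3:1 ratio has 16 parts, so with N = 925 the expected counts are:
  feathered-shank pea-comb: 925 × 9/16 = 520.3125
  feathered-shank single-comb: 925 × 3/16 = 173.4375
  clean-shank pea-comb: 925 × 3/16 = 173.4375
  clean-shank single-comb: 925 × 1/16 = 57.8125
χ² = Σ (O − E)² / E
  feathered-shank pea-comb: (519 − 520.3125)² / 520.3125 = 0.0033
  feathered-shank single-comb: (177 − 173.4375)² / 173.4375 = 0.0732
  clean-shank pea-comb: (175 − 173.4375)² / 173.4375 = 0.0141
  clean-shank single-comb: (54 − 57.8125)² / 57.8125 = 0.2514
χ² = 0.0033 + 0.0732 + 0.0141 + 0.2514 = 0.342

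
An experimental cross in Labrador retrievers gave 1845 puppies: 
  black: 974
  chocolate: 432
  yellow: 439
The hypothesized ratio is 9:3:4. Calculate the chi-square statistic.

26.408

The 9:3:4 ratio has 16 parts, so with N = 1845 the expected counts are:
  black: 1845 × 9/16 = 1037.8125
  chocolate: 1845 × 3/16 = 345.9375
  yellow: 1845 × 4/16 = 461.25
χ² = Σ (O − E)² / E
  black: (974 − 1037.8125)² / 1037.8125 = 3.9237
  chocolate: (432 − 345.9375)² / 345.9375 = 21.4107
  yellow: (439 − 461.25)² / 461.25 = 1.0733
χ² = 3.9237 + 21.4107 + 1.0733 = 26.4077 ≈ 26.408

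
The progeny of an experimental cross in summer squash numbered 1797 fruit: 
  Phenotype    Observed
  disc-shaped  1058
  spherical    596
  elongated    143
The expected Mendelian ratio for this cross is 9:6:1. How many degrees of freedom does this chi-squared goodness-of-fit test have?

A goodness-of-fit test with 3 phenotype classes has df = 3 − 1 = 2.

2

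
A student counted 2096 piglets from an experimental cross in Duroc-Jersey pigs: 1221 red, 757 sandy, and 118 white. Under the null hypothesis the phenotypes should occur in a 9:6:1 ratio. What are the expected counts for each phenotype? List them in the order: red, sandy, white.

Total ratio parts = 16. Expected numbers out of 2096:
  red: 2096 × 9/16 = 1179
  sandy: 2096 × 6/16 = 786
  white: 2096 × 1/16 = 131

1179, 786, 131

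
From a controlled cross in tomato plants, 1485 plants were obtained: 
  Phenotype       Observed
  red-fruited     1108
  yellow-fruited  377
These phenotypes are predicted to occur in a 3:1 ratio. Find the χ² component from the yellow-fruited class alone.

0.089

Total ratio parts = 4. Expected numbers out of 1485:
  red-fruited: 1485 × 3/4 = 1113.75
  yellow-fruited: 1485 × 1/4 = 371.25
Contribution of yellow-fruited: (377 − 371.25)² / 371.25 = 0.0891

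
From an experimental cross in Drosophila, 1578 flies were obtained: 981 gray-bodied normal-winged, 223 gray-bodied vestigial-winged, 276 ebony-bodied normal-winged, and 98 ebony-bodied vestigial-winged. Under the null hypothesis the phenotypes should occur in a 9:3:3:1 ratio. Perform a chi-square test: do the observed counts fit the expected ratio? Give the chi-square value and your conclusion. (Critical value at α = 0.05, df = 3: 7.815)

Under the 9:3:3:1 hypothesis (Σ ratio = 16, N = 1578):
  gray-bodied normal-winged: 1578 × 9/16 = 887.625
  gray-bodied vestigial-winged: 1578 × 3/16 = 295.875
  ebony-bodied normal-winged: 1578 × 3/16 = 295.875
  ebony-bodied vestigial-winged: 1578 × 1/16 = 98.625
χ² = Σ (O − E)² / E
  gray-bodied normal-winged: (981 − 887.625)² / 887.625 = 9.8227
  gray-bodied vestigial-winged: (223 − 295.875)² / 295.875 = 17.9494
  ebony-bodied normal-winged: (276 − 295.875)² / 295.875 = 1.3351
  ebony-bodied vestigial-winged: (98 − 98.625)² / 98.625 = 0.0040
χ² = 9.8227 + 17.9494 + 1.3351 + 0.0040 = 29.1112 ≈ 29.111
Degrees of freedom = 4 − 1 = 3; critical value at α = 0.05 is 7.815.
Since 29.111 > 7.815, we reject the null hypothesis — the data do not fit the 9:3:3:1 ratio.

29.111; not consistent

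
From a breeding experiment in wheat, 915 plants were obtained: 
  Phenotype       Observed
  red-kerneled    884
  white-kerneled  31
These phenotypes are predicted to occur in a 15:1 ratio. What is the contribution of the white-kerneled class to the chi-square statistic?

11.992

Under the 15:1 hypothesis (Σ ratio = 16, N = 915):
  red-kerneled: 915 × 15/16 = 857.8125
  white-kerneled: 915 × 1/16 = 57.1875
Contribution of white-kerneled: (31 − 57.1875)² / 57.1875 = 11.9919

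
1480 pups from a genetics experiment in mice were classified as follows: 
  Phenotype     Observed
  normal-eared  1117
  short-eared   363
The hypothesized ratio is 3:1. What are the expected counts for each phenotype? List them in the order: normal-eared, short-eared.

1110, 370

Expected counts for N = 1480 under a 3:1 ratio (total parts = 4):
  normal-eared: 1480 × 3/4 = 1110
  short-eared: 1480 × 1/4 = 370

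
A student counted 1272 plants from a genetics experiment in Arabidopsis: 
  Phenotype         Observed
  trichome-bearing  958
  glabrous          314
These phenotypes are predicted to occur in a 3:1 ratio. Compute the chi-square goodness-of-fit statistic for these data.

Total ratio parts = 4. Expected numbers out of 1272:
  trichome-bearing: 1272 × 3/4 = 954
  glabrous: 1272 × 1/4 = 318
χ² = Σ (O − E)² / E
  trichome-bearing: (958 − 954)² / 954 = 0.0168
  glabrous: (314 − 318)² / 318 = 0.0503
χ² = 0.0168 + 0.0503 = 0.0671 ≈ 0.067

0.067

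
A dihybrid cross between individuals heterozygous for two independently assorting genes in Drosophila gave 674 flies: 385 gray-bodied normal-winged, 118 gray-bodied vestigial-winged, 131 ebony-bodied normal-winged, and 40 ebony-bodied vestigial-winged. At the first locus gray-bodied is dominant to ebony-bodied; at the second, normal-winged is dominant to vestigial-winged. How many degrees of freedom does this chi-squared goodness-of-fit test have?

3

A dihybrid F₂ with independent assortment and complete dominance at both loci gives a 9:3:3:1 phenotypic ratio.
A goodness-of-fit test with 4 phenotype classes has df = 4 − 1 = 3.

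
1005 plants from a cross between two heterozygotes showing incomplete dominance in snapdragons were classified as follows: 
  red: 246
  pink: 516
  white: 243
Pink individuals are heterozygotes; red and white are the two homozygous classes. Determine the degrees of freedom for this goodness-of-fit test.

With incomplete dominance, a heterozygote × heterozygote cross gives a 1:2:1 phenotypic ratio.
A goodness-of-fit test with 3 phenotype classes has df = 3 − 1 = 2.

2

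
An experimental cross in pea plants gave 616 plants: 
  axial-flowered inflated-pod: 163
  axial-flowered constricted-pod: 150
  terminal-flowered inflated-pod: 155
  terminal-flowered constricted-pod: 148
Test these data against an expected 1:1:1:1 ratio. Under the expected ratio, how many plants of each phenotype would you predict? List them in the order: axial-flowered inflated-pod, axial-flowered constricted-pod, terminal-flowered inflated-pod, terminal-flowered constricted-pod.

Under the 1:1:1:1 hypothesis (Σ ratio = 4, N = 616):
  axial-flowered inflated-pod: 616 × 1/4 = 154
  axial-flowered constricted-pod: 616 × 1/4 = 154
  terminal-flowered inflated-pod: 616 × 1/4 = 154
  terminal-flowered constricted-pod: 616 × 1/4 = 154

154, 154, 154, 154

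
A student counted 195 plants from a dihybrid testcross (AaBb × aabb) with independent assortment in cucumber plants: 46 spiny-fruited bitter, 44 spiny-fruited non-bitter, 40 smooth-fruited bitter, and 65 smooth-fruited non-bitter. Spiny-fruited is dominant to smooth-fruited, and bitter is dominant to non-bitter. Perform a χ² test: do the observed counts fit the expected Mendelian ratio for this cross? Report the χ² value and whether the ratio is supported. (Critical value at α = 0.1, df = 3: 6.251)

7.605; not consistent

A dihybrid testcross with independent assortment gives a 1:1:1:1 ratio.
The 1:1:1:1 ratio has 4 parts, so with N = 195 the expected counts are:
  spiny-fruited bitter: 195 × 1/4 = 48.75
  spiny-fruited non-bitter: 195 × 1/4 = 48.75
  smooth-fruited bitter: 195 × 1/4 = 48.75
  smooth-fruited non-bitter: 195 × 1/4 = 48.75
χ² = Σ (O − E)² / E
  spiny-fruited bitter: (46 − 48.75)² / 48.75 = 0.1551
  spiny-fruited non-bitter: (44 − 48.75)² / 48.75 = 0.4628
  smooth-fruited bitter: (40 − 48.75)² / 48.75 = 1.5705
  smooth-fruited non-bitter: (65 − 48.75)² / 48.75 = 5.4167
χ² = 0.1551 + 0.4628 + 1.5705 + 5.4167 = 7.6051 ≈ 7.605
Degrees of freedom = 4 − 1 = 3; critical value at α = 0.1 is 6.251.
Since 7.605 > 6.251, we reject the null hypothesis — the data do not fit the 1:1:1:1 ratio.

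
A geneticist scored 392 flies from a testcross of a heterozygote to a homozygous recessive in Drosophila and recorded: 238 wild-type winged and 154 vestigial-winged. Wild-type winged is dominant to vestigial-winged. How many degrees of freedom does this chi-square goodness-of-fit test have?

1

A testcross of a heterozygote (Aa × aa) gives a 1:1 phenotypic ratio.
A goodness-of-fit test with 2 phenotype classes has df = 2 − 1 = 1.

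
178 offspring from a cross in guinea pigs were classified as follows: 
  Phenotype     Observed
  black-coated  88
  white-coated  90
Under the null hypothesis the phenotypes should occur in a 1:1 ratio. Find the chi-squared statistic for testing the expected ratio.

Total ratio parts = 2. Expected numbers out of 178:
  black-coated: 178 × 1/2 = 89
  white-coated: 178 × 1/2 = 89
χ² = Σ (O − E)² / E
  black-coated: (88 − 89)² / 89 = 0.0112
  white-coated: (90 − 89)² / 89 = 0.0112
χ² = 0.0112 + 0.0112 = 0.0224 ≈ 0.022

0.022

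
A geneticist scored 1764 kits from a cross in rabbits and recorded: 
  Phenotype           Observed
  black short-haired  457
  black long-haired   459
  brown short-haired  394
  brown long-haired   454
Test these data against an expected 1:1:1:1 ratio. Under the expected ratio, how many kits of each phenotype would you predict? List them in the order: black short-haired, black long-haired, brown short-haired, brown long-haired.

Total ratio parts = 4. Expected numbers out of 1764:
  black short-haired: 1764 × 1/4 = 441
  black long-haired: 1764 × 1/4 = 441
  brown short-haired: 1764 × 1/4 = 441
  brown long-haired: 1764 × 1/4 = 441

441, 441, 441, 441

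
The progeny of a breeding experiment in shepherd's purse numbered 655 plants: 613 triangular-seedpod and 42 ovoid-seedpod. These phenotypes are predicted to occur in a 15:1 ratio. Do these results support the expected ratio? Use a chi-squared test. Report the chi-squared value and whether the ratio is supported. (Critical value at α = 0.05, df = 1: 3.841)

0.029; consistent

Under the 15:1 hypothesis (Σ ratio = 16, N = 655):
  triangular-seedpod: 655 × 15/16 = 614.0625
  ovoid-seedpod: 655 × 1/16 = 40.9375
χ² = Σ (O − E)² / E
  triangular-seedpod: (613 − 614.0625)² / 614.0625 = 0.0018
  ovoid-seedpod: (42 − 40.9375)² / 40.9375 = 0.0276
χ² = 0.0018 + 0.0276 = 0.0294 ≈ 0.029
Degrees of freedom = 2 − 1 = 1; critical value at α = 0.05 is 3.841.
Since 0.029 < 3.841, we fail to reject the null hypothesis — the data are consistent with the 15:1 ratio.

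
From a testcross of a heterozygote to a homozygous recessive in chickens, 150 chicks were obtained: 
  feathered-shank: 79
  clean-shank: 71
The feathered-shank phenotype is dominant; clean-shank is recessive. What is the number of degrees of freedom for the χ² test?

A testcross of a heterozygote (Aa × aa) gives a 1:1 phenotypic ratio.
A goodness-of-fit test with 2 phenotype classes has df = 2 − 1 = 1.

1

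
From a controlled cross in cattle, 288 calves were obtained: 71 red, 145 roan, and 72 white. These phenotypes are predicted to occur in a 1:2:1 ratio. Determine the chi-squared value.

Expected counts for N = 288 under a 1:2:1 ratio (total parts = 4):
  red: 288 × 1/4 = 72
  roan: 288 × 2/4 = 144
  white: 288 × 1/4 = 72
χ² = Σ (O − E)² / E
  red: (71 − 72)² / 72 = 0.0139
  roan: (145 − 144)² / 144 = 0.0069
  white: (72 − 72)² / 72 = 0.0000
χ² = 0.0139 + 0.0069 + 0.0000 = 0.0208 ≈ 0.021

0.021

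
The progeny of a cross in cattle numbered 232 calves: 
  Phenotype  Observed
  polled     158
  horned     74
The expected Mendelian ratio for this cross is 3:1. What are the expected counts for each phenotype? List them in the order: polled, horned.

Total ratio parts = 4. Expected numbers out of 232:
  polled: 232 × 3/4 = 174
  horned: 232 × 1/4 = 58

174, 58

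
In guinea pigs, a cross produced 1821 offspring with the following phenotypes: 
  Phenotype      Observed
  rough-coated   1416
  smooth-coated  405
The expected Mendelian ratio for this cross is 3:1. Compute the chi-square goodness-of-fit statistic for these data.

Expected counts for N = 1821 under a 3:1 ratio (total parts = 4):
  rough-coated: 1821 × 3/4 = 1365.75
  smooth-coated: 1821 × 1/4 = 455.25
χ² = Σ (O − E)² / E
  rough-coated: (1416 − 1365.75)² / 1365.75 = 1.8488
  smooth-coated: (405 − 455.25)² / 455.25 = 5.5465
χ² = 1.8488 + 5.5465 = 7.3953 ≈ 7.395

7.395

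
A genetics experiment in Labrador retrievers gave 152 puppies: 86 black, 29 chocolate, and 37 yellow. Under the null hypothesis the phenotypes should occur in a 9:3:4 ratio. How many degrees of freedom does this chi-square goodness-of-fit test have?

2

A goodness-of-fit test with 3 phenotype classes has df = 3 − 1 = 2.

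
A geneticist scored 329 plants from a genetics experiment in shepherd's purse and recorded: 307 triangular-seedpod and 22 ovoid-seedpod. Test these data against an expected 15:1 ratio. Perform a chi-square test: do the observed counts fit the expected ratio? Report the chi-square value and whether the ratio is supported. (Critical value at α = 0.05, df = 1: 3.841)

0.107; consistent

Under the 15:1 hypothesis (Σ ratio = 16, N = 329):
  triangular-seedpod: 329 × 15/16 = 308.4375
  ovoid-seedpod: 329 × 1/16 = 20.5625
χ² = Σ (O − E)² / E
  triangular-seedpod: (307 − 308.4375)² / 308.4375 = 0.0067
  ovoid-seedpod: (22 − 20.5625)² / 20.5625 = 0.1005
χ² = 0.0067 + 0.1005 = 0.1072 ≈ 0.107
Degrees of freedom = 2 − 1 = 1; critical value at α = 0.05 is 3.841.
Since 0.107 < 3.841, we fail to reject the null hypothesis — the data are consistent with the 15:1 ratio.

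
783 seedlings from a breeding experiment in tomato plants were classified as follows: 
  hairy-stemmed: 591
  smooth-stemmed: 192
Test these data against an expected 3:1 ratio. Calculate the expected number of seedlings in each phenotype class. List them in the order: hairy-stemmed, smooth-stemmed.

587.25, 195.75

Total ratio parts = 4. Expected numbers out of 783:
  hairy-stemmed: 783 × 3/4 = 587.25
  smooth-stemmed: 783 × 1/4 = 195.75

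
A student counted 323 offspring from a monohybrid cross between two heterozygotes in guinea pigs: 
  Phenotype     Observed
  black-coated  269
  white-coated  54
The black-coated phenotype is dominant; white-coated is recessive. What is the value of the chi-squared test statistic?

For a monohybrid cross between heterozygotes with complete dominance, the expected phenotypic ratio is 3:1.
Expected counts for N = 323 under a 3:1 ratio (total parts = 4):
  black-coated: 323 × 3/4 = 242.25
  white-coated: 323 × 1/4 = 80.75
χ² = Σ (O − E)² / E
  black-coated: (269 − 242.25)² / 242.25 = 2.9538
  white-coated: (54 − 80.75)² / 80.75 = 8.8615
χ² = 2.9538 + 8.8615 = 11.8153 ≈ 11.815

11.815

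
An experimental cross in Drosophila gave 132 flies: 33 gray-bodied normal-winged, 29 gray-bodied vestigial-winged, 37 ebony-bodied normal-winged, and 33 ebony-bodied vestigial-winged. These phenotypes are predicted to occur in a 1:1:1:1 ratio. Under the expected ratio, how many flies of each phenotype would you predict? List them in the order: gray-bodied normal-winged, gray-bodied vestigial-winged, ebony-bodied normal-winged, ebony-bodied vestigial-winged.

Total ratio parts = 4. Expected numbers out of 132:
  gray-bodied normal-winged: 132 × 1/4 = 33
  gray-bodied vestigial-winged: 132 × 1/4 = 33
  ebony-bodied normal-winged: 132 × 1/4 = 33
  ebony-bodied vestigial-winged: 132 × 1/4 = 33

33, 33, 33, 33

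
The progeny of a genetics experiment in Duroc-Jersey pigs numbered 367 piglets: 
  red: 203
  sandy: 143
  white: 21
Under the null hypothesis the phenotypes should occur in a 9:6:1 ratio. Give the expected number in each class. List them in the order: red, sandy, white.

206.4375, 137.625, 22.9375

The 9:6:1 ratio has 16 parts, so with N = 367 the expected counts are:
  red: 367 × 9/16 = 206.4375
  sandy: 367 × 6/16 = 137.625
  white: 367 × 1/16 = 22.9375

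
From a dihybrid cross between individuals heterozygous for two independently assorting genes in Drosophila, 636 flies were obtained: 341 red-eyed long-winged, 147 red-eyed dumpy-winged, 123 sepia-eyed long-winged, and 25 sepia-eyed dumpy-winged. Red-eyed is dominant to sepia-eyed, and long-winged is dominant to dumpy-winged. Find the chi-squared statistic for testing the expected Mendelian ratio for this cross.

A dihybrid F₂ with independent assortment and complete dominance at both loci gives a 9:3:3:1 phenotypic ratio.
Under the 9:3:3:1 hypothesis (Σ ratio = 16, N = 636):
  red-eyed long-winged: 636 × 9/16 = 357.75
  red-eyed dumpy-winged: 636 × 3/16 = 119.25
  sepia-eyed long-winged: 636 × 3/16 = 119.25
  sepia-eyed dumpy-winged: 636 × 1/16 = 39.75
χ² = Σ (O − E)² / E
  red-eyed long-winged: (341 − 357.75)² / 357.75 = 0.7842
  red-eyed dumpy-winged: (147 − 119.25)² / 119.25 = 6.4575
  sepia-eyed long-winged: (123 − 119.25)² / 119.25 = 0.1179
  sepia-eyed dumpy-winged: (25 − 39.75)² / 39.75 = 5.4733
χ² = 0.7842 + 6.4575 + 0.1179 + 5.4733 = 12.8329 ≈ 12.833

12.833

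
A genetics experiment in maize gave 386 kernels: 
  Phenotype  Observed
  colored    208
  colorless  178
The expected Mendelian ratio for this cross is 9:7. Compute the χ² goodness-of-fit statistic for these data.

The 9:7 ratio has 16 parts, so with N = 386 the expected counts are:
  colored: 386 × 9/16 = 217.125
  colorless: 386 × 7/16 = 168.875
χ² = Σ (O − E)² / E
  colored: (208 − 217.125)² / 217.125 = 0.3835
  colorless: (178 − 168.875)² / 168.875 = 0.4931
χ² = 0.3835 + 0.4931 = 0.8766 ≈ 0.877

0.877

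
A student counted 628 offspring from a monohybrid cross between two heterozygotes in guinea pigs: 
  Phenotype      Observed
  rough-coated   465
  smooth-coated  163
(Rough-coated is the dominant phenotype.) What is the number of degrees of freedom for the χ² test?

1

For a monohybrid cross between heterozygotes with complete dominance, the expected phenotypic ratio is 3:1.
A goodness-of-fit test with 2 phenotype classes has df = 2 − 1 = 1.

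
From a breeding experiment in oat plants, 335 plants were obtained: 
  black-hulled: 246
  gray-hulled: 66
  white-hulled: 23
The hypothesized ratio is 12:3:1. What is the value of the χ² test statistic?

0.475

The 12:3:1 ratio has 16 parts, so with N = 335 the expected counts are:
  black-hulled: 335 × 12/16 = 251.25
  gray-hulled: 335 × 3/16 = 62.8125
  white-hulled: 335 × 1/16 = 20.9375
χ² = Σ (O − E)² / E
  black-hulled: (246 − 251.25)² / 251.25 = 0.1097
  gray-hulled: (66 − 62.8125)² / 62.8125 = 0.1618
  white-hulled: (23 − 20.9375)² / 20.9375 = 0.2032
χ² = 0.1097 + 0.1618 + 0.2032 = 0.4747 ≈ 0.475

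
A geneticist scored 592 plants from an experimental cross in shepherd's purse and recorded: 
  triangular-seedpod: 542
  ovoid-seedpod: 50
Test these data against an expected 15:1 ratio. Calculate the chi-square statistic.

The 15:1 ratio has 16 parts, so with N = 592 the expected counts are:
  triangular-seedpod: 592 × 15/16 = 555
  ovoid-seedpod: 592 × 1/16 = 37
χ² = Σ (O − E)² / E
  triangular-seedpod: (542 − 555)² / 555 = 0.3045
  ovoid-seedpod: (50 − 37)² / 37 = 4.5676
χ² = 0.3045 + 4.5676 = 4.8721 ≈ 4.872

4.872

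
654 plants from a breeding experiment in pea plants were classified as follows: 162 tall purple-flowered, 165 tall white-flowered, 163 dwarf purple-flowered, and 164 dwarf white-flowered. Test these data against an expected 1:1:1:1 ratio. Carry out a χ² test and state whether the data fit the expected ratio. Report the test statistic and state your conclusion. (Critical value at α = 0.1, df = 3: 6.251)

0.031; consistent

The 1:1:1:1 ratio has 4 parts, so with N = 654 the expected counts are:
  tall purple-flowered: 654 × 1/4 = 163.5
  tall white-flowered: 654 × 1/4 = 163.5
  dwarf purple-flowered: 654 × 1/4 = 163.5
  dwarf white-flowered: 654 × 1/4 = 163.5
χ² = Σ (O − E)² / E
  tall purple-flowered: (162 − 163.5)² / 163.5 = 0.0138
  tall white-flowered: (165 − 163.5)² / 163.5 = 0.0138
  dwarf purple-flowered: (163 − 163.5)² / 163.5 = 0.0015
  dwarf white-flowered: (164 − 163.5)² / 163.5 = 0.0015
χ² = 0.0138 + 0.0138 + 0.0015 + 0.0015 = 0.0306 ≈ 0.031
Degrees of freedom = 4 − 1 = 3; critical value at α = 0.1 is 6.251.
Since 0.031 < 6.251, we fail to reject the null hypothesis — the data are consistent with the 1:1:1:1 ratio.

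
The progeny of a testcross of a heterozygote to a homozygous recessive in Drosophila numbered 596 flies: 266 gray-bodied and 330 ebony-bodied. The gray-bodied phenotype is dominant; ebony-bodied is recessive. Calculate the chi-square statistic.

A testcross of a heterozygote (Aa × aa) gives a 1:1 phenotypic ratio.
Total ratio parts = 2. Expected numbers out of 596:
  gray-bodied: 596 × 1/2 = 298
  ebony-bodied: 596 × 1/2 = 298
χ² = Σ (O − E)² / E
  gray-bodied: (266 − 298)² / 298 = 3.4362
  ebony-bodied: (330 − 298)² / 298 = 3.4362
χ² = 3.4362 + 3.4362 = 6.8724 ≈ 6.872

6.872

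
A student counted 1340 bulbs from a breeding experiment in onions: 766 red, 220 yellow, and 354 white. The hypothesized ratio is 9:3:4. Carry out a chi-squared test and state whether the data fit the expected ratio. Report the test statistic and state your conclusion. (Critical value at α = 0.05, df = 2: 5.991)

5.164; consistent

Total ratio parts = 16. Expected numbers out of 1340:
  red: 1340 × 9/16 = 753.75
  yellow: 1340 × 3/16 = 251.25
  white: 1340 × 4/16 = 335
χ² = Σ (O − E)² / E
  red: (766 − 753.75)² / 753.75 = 0.1991
  yellow: (220 − 251.25)² / 251.25 = 3.8868
  white: (354 − 335)² / 335 = 1.0776
χ² = 0.1991 + 3.8868 + 1.0776 = 5.1635 ≈ 5.164
Degrees of freedom = 3 − 1 = 2; critical value at α = 0.05 is 5.991.
Since 5.164 < 5.991, we fail to reject the null hypothesis — the data are consistent with the 9:3:4 ratio.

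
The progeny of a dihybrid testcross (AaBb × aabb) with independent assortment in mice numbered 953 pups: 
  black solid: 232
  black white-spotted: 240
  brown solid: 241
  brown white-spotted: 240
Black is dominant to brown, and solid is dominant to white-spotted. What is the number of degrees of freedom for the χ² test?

A dihybrid testcross with independent assortment gives a 1:1:1:1 ratio.
A goodness-of-fit test with 4 phenotype classes has df = 4 − 1 = 3.

3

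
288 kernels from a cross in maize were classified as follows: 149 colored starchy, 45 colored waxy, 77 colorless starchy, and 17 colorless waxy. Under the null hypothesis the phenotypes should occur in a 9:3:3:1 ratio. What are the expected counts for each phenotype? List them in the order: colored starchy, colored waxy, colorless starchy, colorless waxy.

162, 54, 54, 18

Total ratio parts = 16. Expected numbers out of 288:
  colored starchy: 288 × 9/16 = 162
  colored waxy: 288 × 3/16 = 54
  colorless starchy: 288 × 3/16 = 54
  colorless waxy: 288 × 1/16 = 18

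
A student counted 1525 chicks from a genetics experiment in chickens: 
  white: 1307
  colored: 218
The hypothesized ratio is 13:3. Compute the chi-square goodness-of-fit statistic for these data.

19.867

Expected counts for N = 1525 under a 13:3 ratio (total parts = 16):
  white: 1525 × 13/16 = 1239.0625
  colored: 1525 × 3/16 = 285.9375
χ² = Σ (O − E)² / E
  white: (1307 − 1239.0625)² / 1239.0625 = 3.7250
  colored: (218 − 285.9375)² / 285.9375 = 16.1417
χ² = 3.7250 + 16.1417 = 19.8667 ≈ 19.867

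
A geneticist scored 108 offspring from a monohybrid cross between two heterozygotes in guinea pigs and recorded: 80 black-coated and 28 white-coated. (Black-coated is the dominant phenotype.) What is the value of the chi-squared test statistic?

For a monohybrid cross between heterozygotes with complete dominance, the expected phenotypic ratio is 3:1.
Expected counts for N = 108 under a 3:1 ratio (total parts = 4):
  black-coated: 108 × 3/4 = 81
  white-coated: 108 × 1/4 = 27
χ² = Σ (O − E)² / E
  black-coated: (80 − 81)² / 81 = 0.0123
  white-coated: (28 − 27)² / 27 = 0.0370
χ² = 0.0123 + 0.0370 = 0.0493 ≈ 0.049

0.049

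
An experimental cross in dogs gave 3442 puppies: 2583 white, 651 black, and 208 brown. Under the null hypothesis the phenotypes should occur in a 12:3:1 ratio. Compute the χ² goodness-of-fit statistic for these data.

Under the 12:3:1 hypothesis (Σ ratio = 16, N = 3442):
  white: 3442 × 12/16 = 2581.5
  black: 3442 × 3/16 = 645.375
  brown: 3442 × 1/16 = 215.125
χ² = Σ (O − E)² / E
  white: (2583 − 2581.5)² / 2581.5 = 0.0009
  black: (651 − 645.375)² / 645.375 = 0.0490
  brown: (208 − 215.125)² / 215.125 = 0.2360
χ² = 0.0009 + 0.0490 + 0.2360 = 0.2859 ≈ 0.286

0.286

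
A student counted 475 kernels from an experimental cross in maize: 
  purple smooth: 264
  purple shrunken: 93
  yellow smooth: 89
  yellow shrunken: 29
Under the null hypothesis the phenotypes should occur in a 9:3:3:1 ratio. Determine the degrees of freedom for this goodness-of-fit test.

A goodness-of-fit test with 4 phenotype classes has df = 4 − 1 = 3.

3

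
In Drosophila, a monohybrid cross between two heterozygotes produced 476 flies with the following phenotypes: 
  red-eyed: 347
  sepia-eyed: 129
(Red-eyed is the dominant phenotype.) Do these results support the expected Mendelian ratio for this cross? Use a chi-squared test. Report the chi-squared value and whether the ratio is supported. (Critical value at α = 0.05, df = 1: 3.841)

1.120; consistent

For a monohybrid cross between heterozygotes with complete dominance, the expected phenotypic ratio is 3:1.
Total ratio parts = 4. Expected numbers out of 476:
  red-eyed: 476 × 3/4 = 357
  sepia-eyed: 476 × 1/4 = 119
χ² = Σ (O − E)² / E
  red-eyed: (347 − 357)² / 357 = 0.2801
  sepia-eyed: (129 − 119)² / 119 = 0.8403
χ² = 0.2801 + 0.8403 = 1.1204 ≈ 1.120
Degrees of freedom = 2 − 1 = 1; critical value at α = 0.05 is 3.841.
Since 1.120 < 3.841, we fail to reject the null hypothesis — the data are consistent with the 3:1 ratio.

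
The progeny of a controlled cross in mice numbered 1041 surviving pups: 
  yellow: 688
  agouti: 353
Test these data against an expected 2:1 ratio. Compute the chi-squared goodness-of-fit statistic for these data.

The 2:1 ratio has 3 parts, so with N = 1041 the expected counts are:
  yellow: 1041 × 2/3 = 694
  agouti: 1041 × 1/3 = 347
χ² = Σ (O − E)² / E
  yellow: (688 − 694)² / 694 = 0.0519
  agouti: (353 − 347)² / 347 = 0.1037
χ² = 0.0519 + 0.1037 = 0.1556 ≈ 0.156

0.156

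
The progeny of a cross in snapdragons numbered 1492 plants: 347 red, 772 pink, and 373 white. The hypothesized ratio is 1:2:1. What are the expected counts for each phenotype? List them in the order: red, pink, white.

Total ratio parts = 4. Expected numbers out of 1492:
  red: 1492 × 1/4 = 373
  pink: 1492 × 2/4 = 746
  white: 1492 × 1/4 = 373

373, 746, 373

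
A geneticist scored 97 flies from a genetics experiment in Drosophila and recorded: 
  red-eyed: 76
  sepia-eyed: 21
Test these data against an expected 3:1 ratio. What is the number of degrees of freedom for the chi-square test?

1

A goodness-of-fit test with 2 phenotype classes has df = 2 − 1 = 1.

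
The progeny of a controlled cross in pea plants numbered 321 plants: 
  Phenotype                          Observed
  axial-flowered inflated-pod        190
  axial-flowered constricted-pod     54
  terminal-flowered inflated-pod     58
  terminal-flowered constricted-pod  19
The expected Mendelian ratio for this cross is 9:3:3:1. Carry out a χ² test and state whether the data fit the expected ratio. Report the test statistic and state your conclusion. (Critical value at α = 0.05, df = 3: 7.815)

Under the 9:3:3:1 hypothesis (Σ ratio = 16, N = 321):
  axial-flowered inflated-pod: 321 × 9/16 = 180.5625
  axial-flowered constricted-pod: 321 × 3/16 = 60.1875
  terminal-flowered inflated-pod: 321 × 3/16 = 60.1875
  terminal-flowered constricted-pod: 321 × 1/16 = 20.0625
χ² = Σ (O − E)² / E
  axial-flowered inflated-pod: (190 − 180.5625)² / 180.5625 = 0.4933
  axial-flowered constricted-pod: (54 − 60.1875)² / 60.1875 = 0.6361
  terminal-flowered inflated-pod: (58 − 60.1875)² / 60.1875 = 0.0795
  terminal-flowered constricted-pod: (19 − 20.0625)² / 20.0625 = 0.0563
χ² = 0.4933 + 0.6361 + 0.0795 + 0.0563 = 1.2652 ≈ 1.265
Degrees of freedom = 4 − 1 = 3; critical value at α = 0.05 is 7.815.
Since 1.265 < 7.815, we fail to reject the null hypothesis — the data are consistent with the 9:3:3:1 ratio.

1.265; consistent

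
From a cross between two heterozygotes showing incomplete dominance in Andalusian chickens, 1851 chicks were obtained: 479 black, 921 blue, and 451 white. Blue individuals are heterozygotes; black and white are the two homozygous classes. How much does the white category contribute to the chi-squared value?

0.298

With incomplete dominance, a heterozygote × heterozygote cross gives a 1:2:1 phenotypic ratio.
Under the 1:2:1 hypothesis (Σ ratio = 4, N = 1851):
  black: 1851 × 1/4 = 462.75
  blue: 1851 × 2/4 = 925.5
  white: 1851 × 1/4 = 462.75
Contribution of white: (451 − 462.75)² / 462.75 = 0.2984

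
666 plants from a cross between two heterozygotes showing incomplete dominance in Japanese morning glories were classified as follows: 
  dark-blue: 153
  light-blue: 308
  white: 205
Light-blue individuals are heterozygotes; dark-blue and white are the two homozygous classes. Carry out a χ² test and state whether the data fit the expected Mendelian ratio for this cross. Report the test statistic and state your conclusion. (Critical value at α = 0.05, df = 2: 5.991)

11.874; not consistent

With incomplete dominance, a heterozygote × heterozygote cross gives a 1:2:1 phenotypic ratio.
Under the 1:2:1 hypothesis (Σ ratio = 4, N = 666):
  dark-blue: 666 × 1/4 = 166.5
  light-blue: 666 × 2/4 = 333
  white: 666 × 1/4 = 166.5
χ² = Σ (O − E)² / E
  dark-blue: (153 − 166.5)² / 166.5 = 1.0946
  light-blue: (308 − 333)² / 333 = 1.8769
  white: (205 − 166.5)² / 166.5 = 8.9024
χ² = 1.0946 + 1.8769 + 8.9024 = 11.8739 ≈ 11.874
Degrees of freedom = 3 − 1 = 2; critical value at α = 0.05 is 5.991.
Since 11.874 > 5.991, we reject the null hypothesis — the data do not fit the 1:2:1 ratio.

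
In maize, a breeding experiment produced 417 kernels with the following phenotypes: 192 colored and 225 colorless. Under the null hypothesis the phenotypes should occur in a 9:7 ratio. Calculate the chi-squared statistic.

The 9:7 ratio has 16 parts, so with N = 417 the expected counts are:
  colored: 417 × 9/16 = 234.5625
  colorless: 417 × 7/16 = 182.4375
χ² = Σ (O − E)² / E
  colored: (192 − 234.5625)² / 234.5625 = 7.7232
  colorless: (225 − 182.4375)² / 182.4375 = 9.9298
χ² = 7.7232 + 9.9298 = 17.653

17.653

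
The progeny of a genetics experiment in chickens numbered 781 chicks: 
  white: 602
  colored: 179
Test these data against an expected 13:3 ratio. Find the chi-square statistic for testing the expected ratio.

8.912

Total ratio parts = 16. Expected numbers out of 781:
  white: 781 × 13/16 = 634.5625
  colored: 781 × 3/16 = 146.4375
χ² = Σ (O − E)² / E
  white: (602 − 634.5625)² / 634.5625 = 1.6709
  colored: (179 − 146.4375)² / 146.4375 = 7.2407
χ² = 1.6709 + 7.2407 = 8.9116 ≈ 8.912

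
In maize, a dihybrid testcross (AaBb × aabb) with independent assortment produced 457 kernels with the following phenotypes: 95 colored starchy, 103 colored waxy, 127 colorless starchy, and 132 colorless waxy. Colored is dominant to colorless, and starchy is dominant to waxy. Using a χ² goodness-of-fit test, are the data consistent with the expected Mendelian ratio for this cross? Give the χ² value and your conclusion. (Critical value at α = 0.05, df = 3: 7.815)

A dihybrid testcross with independent assortment gives a 1:1:1:1 ratio.
Total ratio parts = 4. Expected numbers out of 457:
  colored starchy: 457 × 1/4 = 114.25
  colored waxy: 457 × 1/4 = 114.25
  colorless starchy: 457 × 1/4 = 114.25
  colorless waxy: 457 × 1/4 = 114.25
χ² = Σ (O − E)² / E
  colored starchy: (95 − 114.25)² / 114.25 = 3.2434
  colored waxy: (103 − 114.25)² / 114.25 = 1.1078
  colorless starchy: (127 − 114.25)² / 114.25 = 1.4229
  colorless waxy: (132 − 114.25)² / 114.25 = 2.7577
χ² = 3.2434 + 1.1078 + 1.4229 + 2.7577 = 8.5318 ≈ 8.532
Degrees of freedom = 4 − 1 = 3; critical value at α = 0.05 is 7.815.
Since 8.532 > 7.815, we reject the null hypothesis — the data do not fit the 1:1:1:1 ratio.

8.532; not consistent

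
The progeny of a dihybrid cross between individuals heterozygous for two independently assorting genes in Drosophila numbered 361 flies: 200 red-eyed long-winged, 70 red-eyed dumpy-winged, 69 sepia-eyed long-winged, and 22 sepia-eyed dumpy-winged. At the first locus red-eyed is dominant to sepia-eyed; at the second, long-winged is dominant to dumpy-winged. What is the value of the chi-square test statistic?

A dihybrid F₂ with independent assortment and complete dominance at both loci gives a 9:3:3:1 phenotypic ratio.
Total ratio parts = 16. Expected numbers out of 361:
  red-eyed long-winged: 361 × 9/16 = 203.0625
  red-eyed dumpy-winged: 361 × 3/16 = 67.6875
  sepia-eyed long-winged: 361 × 3/16 = 67.6875
  sepia-eyed dumpy-winged: 361 × 1/16 = 22.5625
χ² = Σ (O − E)² / E
  red-eyed long-winged: (200 − 203.0625)² / 203.0625 = 0.0462
  red-eyed dumpy-winged: (70 − 67.6875)² / 67.6875 = 0.0790
  sepia-eyed long-winged: (69 − 67.6875)² / 67.6875 = 0.0255
  sepia-eyed dumpy-winged: (22 − 22.5625)² / 22.5625 = 0.0140
χ² = 0.0462 + 0.0790 + 0.0255 + 0.0140 = 0.1647 ≈ 0.165

0.165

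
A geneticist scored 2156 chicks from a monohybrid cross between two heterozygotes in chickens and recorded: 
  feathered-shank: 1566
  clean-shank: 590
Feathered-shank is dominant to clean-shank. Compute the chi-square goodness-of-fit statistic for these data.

6.434

For a monohybrid cross between heterozygotes with complete dominance, the expected phenotypic ratio is 3:1.
Under the 3:1 hypothesis (Σ ratio = 4, N = 2156):
  feathered-shank: 2156 × 3/4 = 1617
  clean-shank: 2156 × 1/4 = 539
χ² = Σ (O − E)² / E
  feathered-shank: (1566 − 1617)² / 1617 = 1.6085
  clean-shank: (590 − 539)² / 539 = 4.8256
χ² = 1.6085 + 4.8256 = 6.4341 ≈ 6.434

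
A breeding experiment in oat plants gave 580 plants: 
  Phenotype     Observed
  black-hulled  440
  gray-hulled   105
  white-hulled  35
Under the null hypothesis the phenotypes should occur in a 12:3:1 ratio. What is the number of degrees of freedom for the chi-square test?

2

A goodness-of-fit test with 3 phenotype classes has df = 3 − 1 = 2.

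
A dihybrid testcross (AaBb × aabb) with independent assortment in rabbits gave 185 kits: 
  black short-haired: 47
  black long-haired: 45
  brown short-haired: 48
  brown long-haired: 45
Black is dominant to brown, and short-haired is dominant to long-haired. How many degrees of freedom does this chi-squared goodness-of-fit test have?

A dihybrid testcross with independent assortment gives a 1:1:1:1 ratio.
A goodness-of-fit test with 4 phenotype classes has df = 4 − 1 = 3.

3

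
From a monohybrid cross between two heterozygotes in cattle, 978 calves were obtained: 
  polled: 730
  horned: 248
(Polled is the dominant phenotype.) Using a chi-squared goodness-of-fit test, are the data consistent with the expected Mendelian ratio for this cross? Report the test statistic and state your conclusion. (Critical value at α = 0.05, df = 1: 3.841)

For a monohybrid cross between heterozygotes with complete dominance, the expected phenotypic ratio is 3:1.
Expected counts for N = 978 under a 3:1 ratio (total parts = 4):
  polled: 978 × 3/4 = 733.5
  horned: 978 × 1/4 = 244.5
χ² = Σ (O − E)² / E
  polled: (730 − 733.5)² / 733.5 = 0.0167
  horned: (248 − 244.5)² / 244.5 = 0.0501
χ² = 0.0167 + 0.0501 = 0.0668 ≈ 0.067
Degrees of freedom = 2 − 1 = 1; critical value at α = 0.05 is 3.841.
Since 0.067 < 3.841, we fail to reject the null hypothesis — the data are consistent with the 3:1 ratio.

0.067; consistent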